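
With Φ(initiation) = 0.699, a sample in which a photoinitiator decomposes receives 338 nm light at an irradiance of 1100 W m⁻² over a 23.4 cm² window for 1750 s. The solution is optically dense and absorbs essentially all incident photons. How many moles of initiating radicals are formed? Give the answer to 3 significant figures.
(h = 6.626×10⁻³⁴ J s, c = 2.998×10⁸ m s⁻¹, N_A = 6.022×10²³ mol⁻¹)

Photon energy at 338 nm: hc/λ = (6.626×10⁻³⁴)(2.998×10⁸)/(338×10⁻⁹) = 5.877×10⁻¹⁹ J.
Energy delivered: (1100 W m⁻²)(23.4×10⁻⁴ m²)(1750 s) = 4505 J.
Photons incident: 4505 / 5.877×10⁻¹⁹ = 7.665×10²¹, i.e. 7.665×10²¹/6.022×10²³ = 0.01273 mol.
Product: Φ × n_abs = 0.699 × 0.01273 = 0.008898 mol.

0.00890 mol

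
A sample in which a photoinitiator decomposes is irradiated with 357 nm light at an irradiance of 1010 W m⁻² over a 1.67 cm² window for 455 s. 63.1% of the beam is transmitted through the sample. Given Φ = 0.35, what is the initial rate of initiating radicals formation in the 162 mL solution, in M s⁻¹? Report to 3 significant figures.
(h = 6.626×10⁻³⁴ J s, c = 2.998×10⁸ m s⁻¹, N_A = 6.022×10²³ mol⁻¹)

4.01×10⁻⁷ M s⁻¹

Photon energy at 357 nm: hc/λ = (6.626×10⁻³⁴)(2.998×10⁸)/(357×10⁻⁹) = 5.564×10⁻¹⁹ J.
Energy delivered: (1010 W m⁻²)(1.67×10⁻⁴ m²)(455 s) = 76.74 J.
Photons incident: 76.74 / 5.564×10⁻¹⁹ = 1.379×10²⁰, i.e. 1.379×10²⁰/6.022×10²³ = 2.290×10⁻⁴ mol.
Fraction absorbed: 1 − 63.1/100 = 0.3690.
Photons absorbed: 0.3690 × 2.290×10⁻⁴ = 8.450×10⁻⁵ mol.
Product formed: 0.35 × 8.450×10⁻⁵ = 2.957×10⁻⁵ mol.
Rate: 2.957×10⁻⁵ mol / (455 s × 0.162 L) = 4.01×10⁻⁷ M s⁻¹.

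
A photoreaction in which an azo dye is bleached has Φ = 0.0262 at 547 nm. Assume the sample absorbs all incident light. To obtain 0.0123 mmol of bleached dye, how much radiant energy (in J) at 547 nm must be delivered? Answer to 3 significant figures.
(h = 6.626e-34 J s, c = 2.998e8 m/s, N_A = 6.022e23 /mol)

103 J

Product: 0.0123 mmol = 1.23e-5 mol.
Photons that must be absorbed: 1.23e-5 / 0.0262 = 4.695e-4 mol.
Photon energy: hc/λ = 3.632e-19 J; per mole, 2.187e5 J mol⁻¹.
Energy required: 4.695e-4 × 2.187e5 = 103 J.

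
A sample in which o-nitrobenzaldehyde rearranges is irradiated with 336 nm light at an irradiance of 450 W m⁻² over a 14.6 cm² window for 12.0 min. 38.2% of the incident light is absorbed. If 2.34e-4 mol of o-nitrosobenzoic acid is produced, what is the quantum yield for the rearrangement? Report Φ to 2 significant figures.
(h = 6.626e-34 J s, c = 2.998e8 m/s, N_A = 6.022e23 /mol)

Φ = 0.46

Photon energy at 336 nm: hc/λ = (6.626e-34)(2.998e8)/(336e-9) = 5.912e-19 J.
Energy delivered: (450 W m⁻²)(14.6e-4 m²)(720 s) = 473.0 J.
Photons incident: 473.0 / 5.912e-19 = 8.001e20, i.e. 8.001e20/6.022e23 = 0.001329 mol.
Photons absorbed: 0.382 × 0.001329 = 5.077e-4 mol.
Φ = 2.34e-4 mol / 5.077e-4 mol photons = 0.46.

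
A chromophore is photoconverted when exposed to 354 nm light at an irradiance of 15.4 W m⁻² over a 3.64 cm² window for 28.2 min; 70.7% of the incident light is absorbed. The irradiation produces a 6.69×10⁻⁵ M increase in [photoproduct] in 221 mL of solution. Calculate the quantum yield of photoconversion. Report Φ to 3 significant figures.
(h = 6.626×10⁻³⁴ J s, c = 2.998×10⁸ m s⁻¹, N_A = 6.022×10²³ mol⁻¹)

Product: (6.69×10⁻⁵ M)(0.221 L) = 1.478×10⁻⁵ mol.
Photon energy at 354 nm: hc/λ = (6.626×10⁻³⁴)(2.998×10⁸)/(354×10⁻⁹) = 5.612×10⁻¹⁹ J.
Energy delivered: (15.4 W m⁻²)(3.64×10⁻⁴ m²)(1692 s) = 9.485 J.
Photons incident: 9.485 / 5.612×10⁻¹⁹ = 1.690×10¹⁹, i.e. 1.690×10¹⁹/6.022×10²³ = 2.806×10⁻⁵ mol.
Photons absorbed: 0.707 × 2.806×10⁻⁵ = 1.984×10⁻⁵ mol.
Φ = 1.478×10⁻⁵ mol / 1.984×10⁻⁵ mol photons = 0.745.

Φ = 0.745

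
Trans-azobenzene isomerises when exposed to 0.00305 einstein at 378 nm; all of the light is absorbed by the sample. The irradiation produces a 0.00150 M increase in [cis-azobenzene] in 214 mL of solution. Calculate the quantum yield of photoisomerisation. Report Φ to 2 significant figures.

Φ = 0.11

Product: (0.00150 M)(0.214 L) = 3.210×10⁻⁴ mol.
Φ = 3.210×10⁻⁴ mol / 0.00305 mol photons = 0.11.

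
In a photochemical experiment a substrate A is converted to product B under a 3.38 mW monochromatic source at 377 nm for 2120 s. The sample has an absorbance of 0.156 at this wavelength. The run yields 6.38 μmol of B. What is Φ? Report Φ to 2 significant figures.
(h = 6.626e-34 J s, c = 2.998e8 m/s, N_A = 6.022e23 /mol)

Φ = 0.94

Product: 6.38 μmol = 6.38e-6 mol.
Photon energy at 377 nm: hc/λ = (6.626e-34)(2.998e8)/(377e-9) = 5.269e-19 J.
Energy delivered: (3.38 mW)(2120 s) = 7.166 J.
Photons incident: 7.166 / 5.269e-19 = 1.360e19, i.e. 1.360e19/6.022e23 = 2.258e-5 mol.
Fraction absorbed: 1 − 10^(−0.156) = 0.3018.
Photons absorbed: 0.3018 × 2.258e-5 = 6.815e-6 mol.
Φ = 6.38e-6 mol / 6.815e-6 mol photons = 0.94.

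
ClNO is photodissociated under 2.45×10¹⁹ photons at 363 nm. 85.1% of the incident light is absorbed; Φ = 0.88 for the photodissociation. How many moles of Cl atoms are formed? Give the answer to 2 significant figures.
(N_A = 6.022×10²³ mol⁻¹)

3.0×10⁻⁵ mol

Moles of photons: 2.45×10¹⁹ / 6.022×10²³ = 4.068×10⁻⁵ mol.
Photons absorbed: 0.851 × 4.068×10⁻⁵ = 3.462×10⁻⁵ mol.
Product: Φ × n_abs = 0.88 × 3.462×10⁻⁵ = 3.047×10⁻⁵ mol.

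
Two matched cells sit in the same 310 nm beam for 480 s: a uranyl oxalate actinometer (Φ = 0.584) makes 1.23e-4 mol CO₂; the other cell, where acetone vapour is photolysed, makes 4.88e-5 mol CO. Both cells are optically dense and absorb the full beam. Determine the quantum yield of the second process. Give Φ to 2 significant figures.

Photons absorbed by the actinometer: 1.23e-4 / 0.584 = 2.106e-4 mol.
Φ(unknown) = 4.88e-5 / 2.106e-4 = 0.23.

Φ = 0.23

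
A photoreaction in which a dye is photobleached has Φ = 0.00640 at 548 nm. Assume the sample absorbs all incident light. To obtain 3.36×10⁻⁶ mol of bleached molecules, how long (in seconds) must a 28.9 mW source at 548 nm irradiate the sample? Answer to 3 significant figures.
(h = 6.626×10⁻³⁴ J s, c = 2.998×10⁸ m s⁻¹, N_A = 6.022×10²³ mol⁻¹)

Photons that must be absorbed: 3.36×10⁻⁶ / 0.00640 = 5.250×10⁻⁴ mol.
Photon energy: hc/λ = 3.625×10⁻¹⁹ J; per mole, 2.183×10⁵ J mol⁻¹.
Energy required: 5.250×10⁻⁴ × 2.183×10⁵ = 114.6 J.
Time: 114.6 J / 0.0289 W = 3970 s.

t ≈ 3970 s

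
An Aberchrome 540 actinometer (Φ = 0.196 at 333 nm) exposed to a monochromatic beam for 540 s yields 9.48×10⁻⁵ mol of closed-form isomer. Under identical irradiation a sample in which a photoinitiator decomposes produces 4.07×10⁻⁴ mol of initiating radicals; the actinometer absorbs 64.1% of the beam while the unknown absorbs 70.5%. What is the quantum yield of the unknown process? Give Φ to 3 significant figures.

Photons absorbed by the actinometer: 9.48×10⁻⁵ / 0.196 = 4.837×10⁻⁴ mol.
Incident flux: 4.837×10⁻⁴ / 0.641 = 7.546×10⁻⁴ einstein.
Absorbed by unknown: 0.705 × 7.546×10⁻⁴ = 5.320×10⁻⁴ mol.
Φ(unknown) = 4.07×10⁻⁴ / 5.320×10⁻⁴ = 0.765.

Φ = 0.765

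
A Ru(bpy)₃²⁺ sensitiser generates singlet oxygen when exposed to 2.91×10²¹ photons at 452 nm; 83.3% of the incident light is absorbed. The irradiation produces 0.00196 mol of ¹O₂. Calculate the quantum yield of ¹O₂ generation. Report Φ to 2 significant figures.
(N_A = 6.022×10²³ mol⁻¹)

Φ = 0.49

Moles of photons: 2.91×10²¹ / 6.022×10²³ = 0.004832 mol.
Photons absorbed: 0.833 × 0.004832 = 0.004025 mol.
Φ = 0.00196 mol / 0.004025 mol photons = 0.49.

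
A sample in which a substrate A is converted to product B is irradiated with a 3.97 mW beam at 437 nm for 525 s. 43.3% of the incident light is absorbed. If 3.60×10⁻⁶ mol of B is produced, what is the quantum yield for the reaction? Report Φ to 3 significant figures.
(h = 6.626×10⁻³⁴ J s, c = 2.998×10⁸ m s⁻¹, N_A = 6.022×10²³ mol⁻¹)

Photon energy at 437 nm: hc/λ = (6.626×10⁻³⁴)(2.998×10⁸)/(437×10⁻⁹) = 4.546×10⁻¹⁹ J.
Energy delivered: (3.97 mW)(525 s) = 2.084 J.
Photons incident: 2.084 / 4.546×10⁻¹⁹ = 4.584×10¹⁸, i.e. 4.584×10¹⁸/6.022×10²³ = 7.612×10⁻⁶ mol.
Photons absorbed: 0.433 × 7.612×10⁻⁶ = 3.296×10⁻⁶ mol.
Φ = 3.60×10⁻⁶ mol / 3.296×10⁻⁶ mol photons = 1.09.

Φ = 1.09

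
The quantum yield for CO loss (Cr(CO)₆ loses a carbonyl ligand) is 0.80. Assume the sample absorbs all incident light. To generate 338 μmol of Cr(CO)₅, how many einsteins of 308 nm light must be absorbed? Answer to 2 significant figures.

Product: 338 μmol = 3.38×10⁻⁴ mol.
Photons that must be absorbed: 3.38×10⁻⁴ / 0.80 = 4.225×10⁻⁴ mol.

4.2×10⁻⁴ einstein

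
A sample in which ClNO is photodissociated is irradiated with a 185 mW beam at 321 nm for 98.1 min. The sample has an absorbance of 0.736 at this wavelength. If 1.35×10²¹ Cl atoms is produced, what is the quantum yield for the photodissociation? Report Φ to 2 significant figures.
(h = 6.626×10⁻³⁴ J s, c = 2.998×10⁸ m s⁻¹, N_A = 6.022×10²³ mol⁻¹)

Product: 1.35×10²¹ / 6.022×10²³ = 0.002242 mol.
Photon energy at 321 nm: hc/λ = (6.626×10⁻³⁴)(2.998×10⁸)/(321×10⁻⁹) = 6.188×10⁻¹⁹ J.
Energy delivered: (185 mW)(5886 s) = 1089 J.
Photons incident: 1089 / 6.188×10⁻¹⁹ = 1.760×10²¹, i.e. 1.760×10²¹/6.022×10²³ = 0.002923 mol.
Fraction absorbed: 1 − 10^(−0.736) = 0.8163.
Photons absorbed: 0.8163 × 0.002923 = 0.002386 mol.
Φ = 0.002242 mol / 0.002386 mol photons = 0.94.

Φ = 0.94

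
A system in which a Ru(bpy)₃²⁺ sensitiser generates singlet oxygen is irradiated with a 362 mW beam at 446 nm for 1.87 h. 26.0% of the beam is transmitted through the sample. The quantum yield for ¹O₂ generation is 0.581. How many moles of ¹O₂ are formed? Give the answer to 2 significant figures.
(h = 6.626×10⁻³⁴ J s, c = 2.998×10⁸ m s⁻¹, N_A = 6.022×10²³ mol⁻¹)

0.0039 mol

Photon energy at 446 nm: hc/λ = (6.626×10⁻³⁴)(2.998×10⁸)/(446×10⁻⁹) = 4.454×10⁻¹⁹ J.
Energy delivered: (362 mW)(6732 s) = 2437 J.
Photons incident: 2437 / 4.454×10⁻¹⁹ = 5.471×10²¹, i.e. 5.471×10²¹/6.022×10²³ = 0.009085 mol.
Fraction absorbed: 1 − 26.0/100 = 0.7400.
Photons absorbed: 0.7400 × 0.009085 = 0.006723 mol.
Product: Φ × n_abs = 0.581 × 0.006723 = 0.003906 mol.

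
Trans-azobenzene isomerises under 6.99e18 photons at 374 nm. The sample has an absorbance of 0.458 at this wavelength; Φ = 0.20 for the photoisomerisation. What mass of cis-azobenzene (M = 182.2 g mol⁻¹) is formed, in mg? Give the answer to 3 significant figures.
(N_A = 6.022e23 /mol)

Moles of photons: 6.99e18 / 6.022e23 = 1.161e-5 mol.
Fraction absorbed: 1 − 10^(−0.458) = 0.6517.
Photons absorbed: 0.6517 × 1.161e-5 = 7.566e-6 mol.
Product: Φ × n_abs = 0.20 × 7.566e-6 = 1.513e-6 mol.
Mass: 1.513e-6 × 182.2 = 2.757e-4 g = 0.276 mg.

0.276 mg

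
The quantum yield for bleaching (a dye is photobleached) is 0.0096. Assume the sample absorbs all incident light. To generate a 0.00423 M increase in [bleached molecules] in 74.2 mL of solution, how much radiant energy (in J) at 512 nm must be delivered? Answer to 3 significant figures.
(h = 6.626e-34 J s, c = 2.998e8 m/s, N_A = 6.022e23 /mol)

7640 J

Product: (0.00423 M)(0.0742 L) = 3.139e-4 mol.
Photons that must be absorbed: 3.139e-4 / 0.0096 = 0.03270 mol.
Photon energy: hc/λ = 3.880e-19 J; per mole, 2.337e5 J mol⁻¹.
Energy required: 0.03270 × 2.337e5 = 7640 J.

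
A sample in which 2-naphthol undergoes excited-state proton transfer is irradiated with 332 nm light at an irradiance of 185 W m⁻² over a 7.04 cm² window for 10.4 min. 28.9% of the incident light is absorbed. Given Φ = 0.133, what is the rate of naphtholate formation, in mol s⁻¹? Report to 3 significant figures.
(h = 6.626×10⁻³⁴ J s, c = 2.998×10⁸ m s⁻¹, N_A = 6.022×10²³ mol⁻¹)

Photon energy at 332 nm: hc/λ = (6.626×10⁻³⁴)(2.998×10⁸)/(332×10⁻⁹) = 5.983×10⁻¹⁹ J.
Energy delivered: (185 W m⁻²)(7.04×10⁻⁴ m²)(624 s) = 81.27 J.
Photons incident: 81.27 / 5.983×10⁻¹⁹ = 1.358×10²⁰, i.e. 1.358×10²⁰/6.022×10²³ = 2.255×10⁻⁴ mol.
Photons absorbed: 0.289 × 2.255×10⁻⁴ = 6.517×10⁻⁵ mol.
Product formed: 0.133 × 6.517×10⁻⁵ = 8.668×10⁻⁶ mol.
Rate: 8.668×10⁻⁶ / 624 s = 1.39×10⁻⁸ mol s⁻¹.

1.39×10⁻⁸ mol s⁻¹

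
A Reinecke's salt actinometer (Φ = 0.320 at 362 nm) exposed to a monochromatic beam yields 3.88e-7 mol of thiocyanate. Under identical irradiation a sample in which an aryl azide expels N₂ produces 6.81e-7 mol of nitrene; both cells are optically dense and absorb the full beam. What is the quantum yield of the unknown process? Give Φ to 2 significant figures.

Photons absorbed by the actinometer: 3.88e-7 / 0.320 = 1.212e-6 mol.
Φ(unknown) = 6.81e-7 / 1.212e-6 = 0.56.

Φ = 0.56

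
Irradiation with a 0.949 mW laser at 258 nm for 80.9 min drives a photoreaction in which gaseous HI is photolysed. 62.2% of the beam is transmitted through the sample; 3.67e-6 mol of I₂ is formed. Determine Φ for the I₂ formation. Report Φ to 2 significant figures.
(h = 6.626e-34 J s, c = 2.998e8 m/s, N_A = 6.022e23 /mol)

Photon energy at 258 nm: hc/λ = (6.626e-34)(2.998e8)/(258e-9) = 7.700e-19 J.
Energy delivered: (0.949 mW)(4854 s) = 4.606 J.
Photons incident: 4.606 / 7.700e-19 = 5.982e18, i.e. 5.982e18/6.022e23 = 9.934e-6 mol.
Fraction absorbed: 1 − 62.2/100 = 0.3780.
Photons absorbed: 0.3780 × 9.934e-6 = 3.755e-6 mol.
Φ = 3.67e-6 mol / 3.755e-6 mol photons = 0.98.

Φ = 0.98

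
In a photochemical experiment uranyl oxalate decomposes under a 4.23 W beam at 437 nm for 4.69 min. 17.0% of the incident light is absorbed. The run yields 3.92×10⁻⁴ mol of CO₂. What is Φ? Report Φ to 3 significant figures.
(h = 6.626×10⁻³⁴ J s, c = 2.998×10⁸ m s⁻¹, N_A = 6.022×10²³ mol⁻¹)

Photon energy at 437 nm: hc/λ = (6.626×10⁻³⁴)(2.998×10⁸)/(437×10⁻⁹) = 4.546×10⁻¹⁹ J.
Energy delivered: (4.23 W)(281.4 s) = 1190 J.
Photons incident: 1190 / 4.546×10⁻¹⁹ = 2.618×10²¹, i.e. 2.618×10²¹/6.022×10²³ = 0.004347 mol.
Photons absorbed: 0.170 × 0.004347 = 7.390×10⁻⁴ mol.
Φ = 3.92×10⁻⁴ mol / 7.390×10⁻⁴ mol photons = 0.530.

Φ = 0.530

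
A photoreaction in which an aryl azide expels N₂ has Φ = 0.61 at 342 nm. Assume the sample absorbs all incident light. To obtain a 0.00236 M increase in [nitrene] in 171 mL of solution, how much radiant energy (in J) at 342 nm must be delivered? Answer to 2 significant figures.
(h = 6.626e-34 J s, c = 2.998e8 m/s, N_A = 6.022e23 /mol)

Product: (0.00236 M)(0.171 L) = 4.036e-4 mol.
Photons that must be absorbed: 4.036e-4 / 0.61 = 6.616e-4 mol.
Photon energy: hc/λ = 5.808e-19 J; per mole, 3.498e5 J mol⁻¹.
Energy required: 6.616e-4 × 3.498e5 = 230 J.

230 J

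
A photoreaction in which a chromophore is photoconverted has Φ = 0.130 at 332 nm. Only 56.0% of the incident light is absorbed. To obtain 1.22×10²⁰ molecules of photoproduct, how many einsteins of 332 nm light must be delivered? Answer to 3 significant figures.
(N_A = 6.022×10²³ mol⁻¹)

0.00278 einstein

Product: 1.22×10²⁰ / 6.022×10²³ = 2.026×10⁻⁴ mol.
Photons that must be absorbed: 2.026×10⁻⁴ / 0.130 = 0.001558 mol.
Incident photons needed: 0.001558 / 0.560 = 0.002782 mol.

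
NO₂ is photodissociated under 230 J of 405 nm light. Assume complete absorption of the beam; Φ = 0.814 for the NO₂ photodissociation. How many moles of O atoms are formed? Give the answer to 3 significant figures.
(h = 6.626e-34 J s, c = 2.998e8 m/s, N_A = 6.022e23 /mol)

6.34e-4 mol

Photon energy at 405 nm: hc/λ = (6.626e-34)(2.998e8)/(405e-9) = 4.905e-19 J.
Photons incident: 230 / 4.905e-19 = 4.689e20, i.e. 4.689e20/6.022e23 = 7.786e-4 mol.
Product: Φ × n_abs = 0.814 × 7.786e-4 = 6.338e-4 mol.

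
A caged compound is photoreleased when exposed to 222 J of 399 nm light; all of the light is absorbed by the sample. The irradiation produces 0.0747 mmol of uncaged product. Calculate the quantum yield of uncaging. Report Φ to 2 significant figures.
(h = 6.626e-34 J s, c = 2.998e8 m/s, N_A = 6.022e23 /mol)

Φ = 0.10

Product: 0.0747 mmol = 7.47e-5 mol.
Photon energy at 399 nm: hc/λ = (6.626e-34)(2.998e8)/(399e-9) = 4.979e-19 J.
Photons incident: 222 / 4.979e-19 = 4.459e20, i.e. 4.459e20/6.022e23 = 7.405e-4 mol.
Φ = 7.47e-5 mol / 7.405e-4 mol photons = 0.10.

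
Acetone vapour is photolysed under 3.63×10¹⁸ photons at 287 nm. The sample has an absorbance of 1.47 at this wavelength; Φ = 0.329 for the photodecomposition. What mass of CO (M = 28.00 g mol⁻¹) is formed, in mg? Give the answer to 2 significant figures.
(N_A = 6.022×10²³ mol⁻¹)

Moles of photons: 3.63×10¹⁸ / 6.022×10²³ = 6.028×10⁻⁶ mol.
Fraction absorbed: 1 − 10^(−1.47) = 0.9661.
Photons absorbed: 0.9661 × 6.028×10⁻⁶ = 5.824×10⁻⁶ mol.
Product: Φ × n_abs = 0.329 × 5.824×10⁻⁶ = 1.916×10⁻⁶ mol.
Mass: 1.916×10⁻⁶ × 28.00 = 5.365×10⁻⁵ g = 0.054 mg.

0.054 mg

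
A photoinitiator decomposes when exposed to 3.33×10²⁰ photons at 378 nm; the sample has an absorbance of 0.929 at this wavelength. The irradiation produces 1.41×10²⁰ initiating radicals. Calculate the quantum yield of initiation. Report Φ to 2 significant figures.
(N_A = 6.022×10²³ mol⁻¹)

Product: 1.41×10²⁰ / 6.022×10²³ = 2.341×10⁻⁴ mol.
Moles of photons: 3.33×10²⁰ / 6.022×10²³ = 5.530×10⁻⁴ mol.
Fraction absorbed: 1 − 10^(−0.929) = 0.8822.
Photons absorbed: 0.8822 × 5.530×10⁻⁴ = 4.879×10⁻⁴ mol.
Φ = 2.341×10⁻⁴ mol / 4.879×10⁻⁴ mol photons = 0.48.

Φ = 0.48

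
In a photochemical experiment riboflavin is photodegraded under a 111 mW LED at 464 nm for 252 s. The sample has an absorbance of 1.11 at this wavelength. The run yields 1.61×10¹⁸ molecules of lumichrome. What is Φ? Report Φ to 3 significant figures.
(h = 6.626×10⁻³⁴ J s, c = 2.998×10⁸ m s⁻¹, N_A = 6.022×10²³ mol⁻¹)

Product: 1.61×10¹⁸ / 6.022×10²³ = 2.674×10⁻⁶ mol.
Photon energy at 464 nm: hc/λ = (6.626×10⁻³⁴)(2.998×10⁸)/(464×10⁻⁹) = 4.281×10⁻¹⁹ J.
Energy delivered: (111 mW)(252 s) = 27.97 J.
Photons incident: 27.97 / 4.281×10⁻¹⁹ = 6.534×10¹⁹, i.e. 6.534×10¹⁹/6.022×10²³ = 1.085×10⁻⁴ mol.
Fraction absorbed: 1 − 10^(−1.11) = 0.9224.
Photons absorbed: 0.9224 × 1.085×10⁻⁴ = 1.001×10⁻⁴ mol.
Φ = 2.674×10⁻⁶ mol / 1.001×10⁻⁴ mol photons = 0.0267.

Φ = 0.0267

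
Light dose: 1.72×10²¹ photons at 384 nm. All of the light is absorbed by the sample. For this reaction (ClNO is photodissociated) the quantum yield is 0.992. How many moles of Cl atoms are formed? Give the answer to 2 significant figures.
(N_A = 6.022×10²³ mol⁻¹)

0.0028 mol

Moles of photons: 1.72×10²¹ / 6.022×10²³ = 0.002856 mol.
Product: Φ × n_abs = 0.992 × 0.002856 = 0.002833 mol.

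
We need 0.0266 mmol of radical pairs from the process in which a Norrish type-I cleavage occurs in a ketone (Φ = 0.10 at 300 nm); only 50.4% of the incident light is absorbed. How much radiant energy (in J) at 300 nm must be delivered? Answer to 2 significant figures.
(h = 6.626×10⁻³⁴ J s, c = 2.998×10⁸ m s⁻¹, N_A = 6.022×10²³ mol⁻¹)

210 J

Product: 0.0266 mmol = 2.66×10⁻⁵ mol.
Photons that must be absorbed: 2.66×10⁻⁵ / 0.10 = 2.660×10⁻⁴ mol.
Incident photons needed: 2.660×10⁻⁴ / 0.504 = 5.278×10⁻⁴ mol.
Photon energy: hc/λ = 6.622×10⁻¹⁹ J; per mole, 3.988×10⁵ J mol⁻¹.
Energy required: 5.278×10⁻⁴ × 3.988×10⁵ = 210 J.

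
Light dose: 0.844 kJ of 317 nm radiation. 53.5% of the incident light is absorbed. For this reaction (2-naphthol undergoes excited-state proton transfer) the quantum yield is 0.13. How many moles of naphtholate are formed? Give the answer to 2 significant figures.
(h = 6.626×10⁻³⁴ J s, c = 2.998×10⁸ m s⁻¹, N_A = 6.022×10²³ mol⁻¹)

Photon energy at 317 nm: hc/λ = (6.626×10⁻³⁴)(2.998×10⁸)/(317×10⁻⁹) = 6.266×10⁻¹⁹ J.
Incident energy: 0.844 kJ = 844 J.
Photons incident: 844 / 6.266×10⁻¹⁹ = 1.347×10²¹, i.e. 1.347×10²¹/6.022×10²³ = 0.002237 mol.
Photons absorbed: 0.535 × 0.002237 = 0.001197 mol.
Product: Φ × n_abs = 0.13 × 0.001197 = 1.556×10⁻⁴ mol.

1.6×10⁻⁴ mol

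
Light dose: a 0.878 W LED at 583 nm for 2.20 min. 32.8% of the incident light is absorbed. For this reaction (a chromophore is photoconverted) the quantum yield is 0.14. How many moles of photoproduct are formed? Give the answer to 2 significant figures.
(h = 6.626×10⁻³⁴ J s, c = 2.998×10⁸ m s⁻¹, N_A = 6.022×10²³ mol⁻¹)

2.6×10⁻⁵ mol

Photon energy at 583 nm: hc/λ = (6.626×10⁻³⁴)(2.998×10⁸)/(583×10⁻⁹) = 3.407×10⁻¹⁹ J.
Energy delivered: (0.878 W)(132 s) = 115.9 J.
Photons incident: 115.9 / 3.407×10⁻¹⁹ = 3.402×10²⁰, i.e. 3.402×10²⁰/6.022×10²³ = 5.649×10⁻⁴ mol.
Photons absorbed: 0.328 × 5.649×10⁻⁴ = 1.853×10⁻⁴ mol.
Product: Φ × n_abs = 0.14 × 1.853×10⁻⁴ = 2.594×10⁻⁵ mol.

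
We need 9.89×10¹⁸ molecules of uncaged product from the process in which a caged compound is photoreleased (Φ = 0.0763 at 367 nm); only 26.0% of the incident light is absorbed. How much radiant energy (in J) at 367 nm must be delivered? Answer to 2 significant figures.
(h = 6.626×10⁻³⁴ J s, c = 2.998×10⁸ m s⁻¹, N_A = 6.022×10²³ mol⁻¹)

Product: 9.89×10¹⁸ / 6.022×10²³ = 1.642×10⁻⁵ mol.
Photons that must be absorbed: 1.642×10⁻⁵ / 0.0763 = 2.152×10⁻⁴ mol.
Incident photons needed: 2.152×10⁻⁴ / 0.260 = 8.277×10⁻⁴ mol.
Photon energy: hc/λ = 5.413×10⁻¹⁹ J; per mole, 3.260×10⁵ J mol⁻¹.
Energy required: 8.277×10⁻⁴ × 3.260×10⁵ = 270 J.

270 J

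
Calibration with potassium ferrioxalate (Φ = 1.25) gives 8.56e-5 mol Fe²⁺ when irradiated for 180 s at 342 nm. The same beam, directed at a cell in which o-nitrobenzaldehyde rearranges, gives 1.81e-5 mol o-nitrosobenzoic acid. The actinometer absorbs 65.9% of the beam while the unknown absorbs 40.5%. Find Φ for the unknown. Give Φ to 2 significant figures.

Φ = 0.43

Photons absorbed by the actinometer: 8.56e-5 / 1.25 = 6.848e-5 mol.
Incident flux: 6.848e-5 / 0.659 = 1.039e-4 einstein.
Absorbed by unknown: 0.405 × 1.039e-4 = 4.208e-5 mol.
Φ(unknown) = 1.81e-5 / 4.208e-5 = 0.43.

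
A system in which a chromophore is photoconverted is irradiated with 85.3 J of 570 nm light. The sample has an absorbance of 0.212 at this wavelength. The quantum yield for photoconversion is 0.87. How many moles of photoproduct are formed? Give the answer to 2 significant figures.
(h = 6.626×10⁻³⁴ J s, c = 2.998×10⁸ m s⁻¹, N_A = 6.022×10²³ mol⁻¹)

Photon energy at 570 nm: hc/λ = (6.626×10⁻³⁴)(2.998×10⁸)/(570×10⁻⁹) = 3.485×10⁻¹⁹ J.
Photons incident: 85.3 / 3.485×10⁻¹⁹ = 2.448×10²⁰, i.e. 2.448×10²⁰/6.022×10²³ = 4.065×10⁻⁴ mol.
Fraction absorbed: 1 − 10^(−0.212) = 0.3862.
Photons absorbed: 0.3862 × 4.065×10⁻⁴ = 1.570×10⁻⁴ mol.
Product: Φ × n_abs = 0.87 × 1.570×10⁻⁴ = 1.366×10⁻⁴ mol.

1.4×10⁻⁴ mol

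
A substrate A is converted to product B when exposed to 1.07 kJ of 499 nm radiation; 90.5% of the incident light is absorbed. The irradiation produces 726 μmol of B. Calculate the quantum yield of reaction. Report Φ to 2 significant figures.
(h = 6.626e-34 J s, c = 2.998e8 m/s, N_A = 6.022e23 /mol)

Product: 726 μmol = 7.26e-4 mol.
Photon energy at 499 nm: hc/λ = (6.626e-34)(2.998e8)/(499e-9) = 3.981e-19 J.
Incident energy: 1.07 kJ = 1070 J.
Photons incident: 1070 / 3.981e-19 = 2.688e21, i.e. 2.688e21/6.022e23 = 0.004464 mol.
Photons absorbed: 0.905 × 0.004464 = 0.004040 mol.
Φ = 7.26e-4 mol / 0.004040 mol photons = 0.18.

Φ = 0.18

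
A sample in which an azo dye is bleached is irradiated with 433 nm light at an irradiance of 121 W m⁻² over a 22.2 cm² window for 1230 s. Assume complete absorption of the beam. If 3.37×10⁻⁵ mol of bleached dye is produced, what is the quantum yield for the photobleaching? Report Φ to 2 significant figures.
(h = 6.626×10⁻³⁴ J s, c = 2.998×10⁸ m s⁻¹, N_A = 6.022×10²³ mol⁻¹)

Φ = 0.028

Photon energy at 433 nm: hc/λ = (6.626×10⁻³⁴)(2.998×10⁸)/(433×10⁻⁹) = 4.588×10⁻¹⁹ J.
Energy delivered: (121 W m⁻²)(22.2×10⁻⁴ m²)(1230 s) = 330.4 J.
Photons incident: 330.4 / 4.588×10⁻¹⁹ = 7.201×10²⁰, i.e. 7.201×10²⁰/6.022×10²³ = 0.001196 mol.
Φ = 3.37×10⁻⁵ mol / 0.001196 mol photons = 0.028.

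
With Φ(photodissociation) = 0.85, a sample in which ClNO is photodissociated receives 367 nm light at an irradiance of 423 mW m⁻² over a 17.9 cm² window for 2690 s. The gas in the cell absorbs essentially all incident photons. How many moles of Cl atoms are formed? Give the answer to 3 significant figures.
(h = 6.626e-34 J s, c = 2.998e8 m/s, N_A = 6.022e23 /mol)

Photon energy at 367 nm: hc/λ = (6.626e-34)(2.998e8)/(367e-9) = 5.413e-19 J.
Energy delivered: (423 mW m⁻²)(17.9e-4 m²)(2690 s) = 2.037 J.
Photons incident: 2.037 / 5.413e-19 = 3.763e18, i.e. 3.763e18/6.022e23 = 6.249e-6 mol.
Product: Φ × n_abs = 0.85 × 6.249e-6 = 5.312e-6 mol.

5.31e-6 mol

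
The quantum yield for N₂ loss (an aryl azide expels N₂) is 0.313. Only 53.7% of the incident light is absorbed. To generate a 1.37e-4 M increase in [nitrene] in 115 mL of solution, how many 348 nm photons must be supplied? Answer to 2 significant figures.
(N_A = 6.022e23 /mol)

Product: (1.37e-4 M)(0.115 L) = 1.576e-5 mol.
Photons that must be absorbed: 1.576e-5 / 0.313 = 5.035e-5 mol.
Incident photons needed: 5.035e-5 / 0.537 = 9.376e-5 mol.
Photon count: 9.376e-5 × 6.022e23 = 5.6e19.

5.6e19 photons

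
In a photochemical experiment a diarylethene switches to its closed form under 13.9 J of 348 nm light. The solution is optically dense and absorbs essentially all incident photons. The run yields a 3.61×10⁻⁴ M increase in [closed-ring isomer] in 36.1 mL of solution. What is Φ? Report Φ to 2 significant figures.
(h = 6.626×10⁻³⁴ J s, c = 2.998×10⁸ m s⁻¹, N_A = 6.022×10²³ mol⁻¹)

Φ = 0.32

Product: (3.61×10⁻⁴ M)(0.0361 L) = 1.303×10⁻⁵ mol.
Photon energy at 348 nm: hc/λ = (6.626×10⁻³⁴)(2.998×10⁸)/(348×10⁻⁹) = 5.708×10⁻¹⁹ J.
Photons incident: 13.9 / 5.708×10⁻¹⁹ = 2.435×10¹⁹, i.e. 2.435×10¹⁹/6.022×10²³ = 4.044×10⁻⁵ mol.
Φ = 1.303×10⁻⁵ mol / 4.044×10⁻⁵ mol photons = 0.32.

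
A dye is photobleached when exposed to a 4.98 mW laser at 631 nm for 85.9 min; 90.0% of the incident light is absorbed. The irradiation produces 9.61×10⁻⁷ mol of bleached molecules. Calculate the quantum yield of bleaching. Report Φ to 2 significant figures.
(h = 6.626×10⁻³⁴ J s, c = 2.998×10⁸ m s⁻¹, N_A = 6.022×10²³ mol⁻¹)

Φ = 0.0079

Photon energy at 631 nm: hc/λ = (6.626×10⁻³⁴)(2.998×10⁸)/(631×10⁻⁹) = 3.148×10⁻¹⁹ J.
Energy delivered: (4.98 mW)(5154 s) = 25.67 J.
Photons incident: 25.67 / 3.148×10⁻¹⁹ = 8.154×10¹⁹, i.e. 8.154×10¹⁹/6.022×10²³ = 1.354×10⁻⁴ mol.
Photons absorbed: 0.900 × 1.354×10⁻⁴ = 1.219×10⁻⁴ mol.
Φ = 9.61×10⁻⁷ mol / 1.219×10⁻⁴ mol photons = 0.0079.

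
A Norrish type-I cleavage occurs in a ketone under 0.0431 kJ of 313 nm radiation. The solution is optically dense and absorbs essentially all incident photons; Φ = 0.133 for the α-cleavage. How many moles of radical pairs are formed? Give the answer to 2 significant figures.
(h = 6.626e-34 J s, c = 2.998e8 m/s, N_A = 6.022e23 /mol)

1.5e-5 mol

Photon energy at 313 nm: hc/λ = (6.626e-34)(2.998e8)/(313e-9) = 6.347e-19 J.
Incident energy: 0.0431 kJ = 43.1 J.
Photons incident: 43.1 / 6.347e-19 = 6.791e19, i.e. 6.791e19/6.022e23 = 1.128e-4 mol.
Product: Φ × n_abs = 0.133 × 1.128e-4 = 1.500e-5 mol.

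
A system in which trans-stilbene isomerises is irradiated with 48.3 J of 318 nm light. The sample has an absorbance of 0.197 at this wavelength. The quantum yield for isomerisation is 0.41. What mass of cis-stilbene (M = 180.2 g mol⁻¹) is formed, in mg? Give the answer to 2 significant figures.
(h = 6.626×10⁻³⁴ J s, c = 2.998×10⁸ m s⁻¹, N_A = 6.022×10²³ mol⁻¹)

Photon energy at 318 nm: hc/λ = (6.626×10⁻³⁴)(2.998×10⁸)/(318×10⁻⁹) = 6.247×10⁻¹⁹ J.
Photons incident: 48.3 / 6.247×10⁻¹⁹ = 7.732×10¹⁹, i.e. 7.732×10¹⁹/6.022×10²³ = 1.284×10⁻⁴ mol.
Fraction absorbed: 1 − 10^(−0.197) = 0.3647.
Photons absorbed: 0.3647 × 1.284×10⁻⁴ = 4.683×10⁻⁵ mol.
Product: Φ × n_abs = 0.41 × 4.683×10⁻⁵ = 1.920×10⁻⁵ mol.
Mass: 1.920×10⁻⁵ × 180.2 = 0.003460 g = 3.5 mg.

3.5 mg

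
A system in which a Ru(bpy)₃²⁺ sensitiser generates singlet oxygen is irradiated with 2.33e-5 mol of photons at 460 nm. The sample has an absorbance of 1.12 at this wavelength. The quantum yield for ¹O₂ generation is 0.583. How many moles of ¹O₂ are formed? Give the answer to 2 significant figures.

1.3e-5 mol

Fraction absorbed: 1 − 10^(−1.12) = 0.9241.
Photons absorbed: 0.9241 × 2.33e-5 = 2.153e-5 mol.
Product: Φ × n_abs = 0.583 × 2.153e-5 = 1.255e-5 mol.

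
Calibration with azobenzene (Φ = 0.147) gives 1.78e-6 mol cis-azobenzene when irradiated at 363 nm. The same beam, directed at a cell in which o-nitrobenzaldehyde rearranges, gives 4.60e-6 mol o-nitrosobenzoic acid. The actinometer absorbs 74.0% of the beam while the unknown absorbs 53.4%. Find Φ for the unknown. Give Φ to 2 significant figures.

Photons absorbed by the actinometer: 1.78e-6 / 0.147 = 1.211e-5 mol.
Incident flux: 1.211e-5 / 0.740 = 1.636e-5 einstein.
Absorbed by unknown: 0.534 × 1.636e-5 = 8.736e-6 mol.
Φ(unknown) = 4.60e-6 / 8.736e-6 = 0.53.

Φ = 0.53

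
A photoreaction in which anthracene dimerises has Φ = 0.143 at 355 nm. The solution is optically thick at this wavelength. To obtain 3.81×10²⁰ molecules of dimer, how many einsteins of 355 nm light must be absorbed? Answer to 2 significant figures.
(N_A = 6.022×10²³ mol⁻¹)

Product: 3.81×10²⁰ / 6.022×10²³ = 6.327×10⁻⁴ mol.
Photons that must be absorbed: 6.327×10⁻⁴ / 0.143 = 0.004424 mol.

0.0044 einstein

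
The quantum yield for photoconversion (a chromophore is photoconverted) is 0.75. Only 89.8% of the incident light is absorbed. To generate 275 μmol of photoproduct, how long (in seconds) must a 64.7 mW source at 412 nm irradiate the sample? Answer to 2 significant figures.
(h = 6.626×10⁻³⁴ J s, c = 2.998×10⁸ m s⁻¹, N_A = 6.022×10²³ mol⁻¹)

Product: 275 μmol = 2.75×10⁻⁴ mol.
Photons that must be absorbed: 2.75×10⁻⁴ / 0.75 = 3.667×10⁻⁴ mol.
Incident photons needed: 3.667×10⁻⁴ / 0.898 = 4.084×10⁻⁴ mol.
Photon energy: hc/λ = 4.822×10⁻¹⁹ J; per mole, 2.904×10⁵ J mol⁻¹.
Energy required: 4.084×10⁻⁴ × 2.904×10⁵ = 118.6 J.
Time: 118.6 J / 0.0647 W = 1800 s.

t ≈ 1800 s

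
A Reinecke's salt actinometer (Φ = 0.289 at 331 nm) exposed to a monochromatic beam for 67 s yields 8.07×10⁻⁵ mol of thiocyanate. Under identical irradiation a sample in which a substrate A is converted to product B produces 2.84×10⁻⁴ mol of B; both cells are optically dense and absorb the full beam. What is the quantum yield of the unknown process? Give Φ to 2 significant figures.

Photons absorbed by the actinometer: 8.07×10⁻⁵ / 0.289 = 2.792×10⁻⁴ mol.
Φ(unknown) = 2.84×10⁻⁴ / 2.792×10⁻⁴ = 1.0.

Φ = 1.0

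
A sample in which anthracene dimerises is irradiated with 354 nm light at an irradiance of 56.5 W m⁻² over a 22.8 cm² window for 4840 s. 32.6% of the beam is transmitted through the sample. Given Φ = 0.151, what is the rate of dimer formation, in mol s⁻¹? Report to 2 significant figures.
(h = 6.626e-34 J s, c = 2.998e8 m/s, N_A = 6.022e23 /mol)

3.9e-8 mol s⁻¹

Photon energy at 354 nm: hc/λ = (6.626e-34)(2.998e8)/(354e-9) = 5.612e-19 J.
Energy delivered: (56.5 W m⁻²)(22.8e-4 m²)(4840 s) = 623.5 J.
Photons incident: 623.5 / 5.612e-19 = 1.111e21, i.e. 1.111e21/6.022e23 = 0.001845 mol.
Fraction absorbed: 1 − 32.6/100 = 0.6740.
Photons absorbed: 0.6740 × 0.001845 = 0.001244 mol.
Product formed: 0.151 × 0.001244 = 1.878e-4 mol.
Rate: 1.878e-4 / 4840 s = 3.9e-8 mol s⁻¹.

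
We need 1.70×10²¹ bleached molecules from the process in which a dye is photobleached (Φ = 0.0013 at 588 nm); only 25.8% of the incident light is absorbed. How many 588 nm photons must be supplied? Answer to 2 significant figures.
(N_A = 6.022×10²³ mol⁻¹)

5.1×10²⁴ photons

Product: 1.70×10²¹ / 6.022×10²³ = 0.002823 mol.
Photons that must be absorbed: 0.002823 / 0.0013 = 2.172 mol.
Incident photons needed: 2.172 / 0.258 = 8.419 mol.
Photon count: 8.419 × 6.022×10²³ = 5.1×10²⁴.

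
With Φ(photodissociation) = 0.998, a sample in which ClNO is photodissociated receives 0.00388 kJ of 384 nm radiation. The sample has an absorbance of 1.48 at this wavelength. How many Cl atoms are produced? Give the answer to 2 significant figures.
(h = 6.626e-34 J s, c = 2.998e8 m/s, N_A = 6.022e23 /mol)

7.2e18 atoms

Photon energy at 384 nm: hc/λ = (6.626e-34)(2.998e8)/(384e-9) = 5.173e-19 J.
Incident energy: 0.00388 kJ = 3.88 J.
Photons incident: 3.88 / 5.173e-19 = 7.500e18, i.e. 7.500e18/6.022e23 = 1.245e-5 mol.
Fraction absorbed: 1 − 10^(−1.48) = 0.9669.
Photons absorbed: 0.9669 × 1.245e-5 = 1.204e-5 mol.
Product: Φ × n_abs = 0.998 × 1.204e-5 = 1.202e-5 mol.
As a count: 1.202e-5 × 6.022e23 = 7.2e18.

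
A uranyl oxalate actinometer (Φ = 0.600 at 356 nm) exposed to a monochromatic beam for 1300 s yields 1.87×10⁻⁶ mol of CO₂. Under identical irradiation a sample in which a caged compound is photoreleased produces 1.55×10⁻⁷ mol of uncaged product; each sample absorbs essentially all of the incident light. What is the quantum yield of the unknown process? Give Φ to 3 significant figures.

Φ = 0.0497

Photons absorbed by the actinometer: 1.87×10⁻⁶ / 0.600 = 3.117×10⁻⁶ mol.
Φ(unknown) = 1.55×10⁻⁷ / 3.117×10⁻⁶ = 0.0497.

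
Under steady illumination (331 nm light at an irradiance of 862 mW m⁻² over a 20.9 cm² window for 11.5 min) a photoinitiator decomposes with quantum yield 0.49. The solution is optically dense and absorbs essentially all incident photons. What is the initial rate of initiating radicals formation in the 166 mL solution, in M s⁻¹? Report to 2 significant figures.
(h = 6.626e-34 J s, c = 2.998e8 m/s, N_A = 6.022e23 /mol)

Photon energy at 331 nm: hc/λ = (6.626e-34)(2.998e8)/(331e-9) = 6.001e-19 J.
Energy delivered: (862 mW m⁻²)(20.9e-4 m²)(690 s) = 1.243 J.
Photons incident: 1.243 / 6.001e-19 = 2.071e18, i.e. 2.071e18/6.022e23 = 3.439e-6 mol.
Product formed: 0.49 × 3.439e-6 = 1.685e-6 mol.
Rate: 1.685e-6 mol / (690 s × 0.166 L) = 1.5e-8 M s⁻¹.

1.5e-8 M s⁻¹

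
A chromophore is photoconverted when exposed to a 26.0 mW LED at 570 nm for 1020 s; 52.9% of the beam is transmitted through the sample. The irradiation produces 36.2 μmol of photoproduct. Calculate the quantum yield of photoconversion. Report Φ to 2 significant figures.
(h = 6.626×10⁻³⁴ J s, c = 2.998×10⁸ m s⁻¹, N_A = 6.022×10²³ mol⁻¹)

Φ = 0.61

Product: 36.2 μmol = 3.62×10⁻⁵ mol.
Photon energy at 570 nm: hc/λ = (6.626×10⁻³⁴)(2.998×10⁸)/(570×10⁻⁹) = 3.485×10⁻¹⁹ J.
Energy delivered: (26.0 mW)(1020 s) = 26.52 J.
Photons incident: 26.52 / 3.485×10⁻¹⁹ = 7.610×10¹⁹, i.e. 7.610×10¹⁹/6.022×10²³ = 1.264×10⁻⁴ mol.
Fraction absorbed: 1 − 52.9/100 = 0.4710.
Photons absorbed: 0.4710 × 1.264×10⁻⁴ = 5.953×10⁻⁵ mol.
Φ = 3.62×10⁻⁵ mol / 5.953×10⁻⁵ mol photons = 0.61.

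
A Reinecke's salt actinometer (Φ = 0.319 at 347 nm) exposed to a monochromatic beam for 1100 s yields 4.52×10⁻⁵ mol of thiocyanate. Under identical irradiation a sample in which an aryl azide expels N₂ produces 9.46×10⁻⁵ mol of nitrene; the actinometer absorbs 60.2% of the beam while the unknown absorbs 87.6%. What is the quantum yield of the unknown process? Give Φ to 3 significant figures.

Photons absorbed by the actinometer: 4.52×10⁻⁵ / 0.319 = 1.417×10⁻⁴ mol.
Incident flux: 1.417×10⁻⁴ / 0.602 = 2.354×10⁻⁴ einstein.
Absorbed by unknown: 0.876 × 2.354×10⁻⁴ = 2.062×10⁻⁴ mol.
Φ(unknown) = 9.46×10⁻⁵ / 2.062×10⁻⁴ = 0.459.

Φ = 0.459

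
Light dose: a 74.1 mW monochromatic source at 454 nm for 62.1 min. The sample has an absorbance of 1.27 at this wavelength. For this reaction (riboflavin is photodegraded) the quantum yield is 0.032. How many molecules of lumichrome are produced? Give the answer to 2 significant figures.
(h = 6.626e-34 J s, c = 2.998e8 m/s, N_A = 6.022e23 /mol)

1.9e19 molecules

Photon energy at 454 nm: hc/λ = (6.626e-34)(2.998e8)/(454e-9) = 4.375e-19 J.
Energy delivered: (74.1 mW)(3726 s) = 276.1 J.
Photons incident: 276.1 / 4.375e-19 = 6.311e20, i.e. 6.311e20/6.022e23 = 0.001048 mol.
Fraction absorbed: 1 − 10^(−1.27) = 0.9463.
Photons absorbed: 0.9463 × 0.001048 = 9.917e-4 mol.
Product: Φ × n_abs = 0.032 × 9.917e-4 = 3.173e-5 mol.
As a count: 3.173e-5 × 6.022e23 = 1.9e19.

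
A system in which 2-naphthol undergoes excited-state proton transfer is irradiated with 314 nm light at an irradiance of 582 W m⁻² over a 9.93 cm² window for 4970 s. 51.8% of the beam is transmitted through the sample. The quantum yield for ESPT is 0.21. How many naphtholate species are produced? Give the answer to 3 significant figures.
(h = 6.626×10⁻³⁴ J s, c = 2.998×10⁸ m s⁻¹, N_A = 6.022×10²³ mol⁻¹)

4.60×10²⁰ species

Photon energy at 314 nm: hc/λ = (6.626×10⁻³⁴)(2.998×10⁸)/(314×10⁻⁹) = 6.326×10⁻¹⁹ J.
Energy delivered: (582 W m⁻²)(9.93×10⁻⁴ m²)(4970 s) = 2872 J.
Photons incident: 2872 / 6.326×10⁻¹⁹ = 4.540×10²¹, i.e. 4.540×10²¹/6.022×10²³ = 0.007539 mol.
Fraction absorbed: 1 − 51.8/100 = 0.4820.
Photons absorbed: 0.4820 × 0.007539 = 0.003634 mol.
Product: Φ × n_abs = 0.21 × 0.003634 = 7.631×10⁻⁴ mol.
As a count: 7.631×10⁻⁴ × 6.022×10²³ = 4.60×10²⁰.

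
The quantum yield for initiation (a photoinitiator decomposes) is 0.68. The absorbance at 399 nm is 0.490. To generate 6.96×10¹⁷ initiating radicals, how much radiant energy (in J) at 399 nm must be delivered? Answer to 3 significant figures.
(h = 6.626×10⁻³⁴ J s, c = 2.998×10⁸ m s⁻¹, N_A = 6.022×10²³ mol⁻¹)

0.753 J

Product: 6.96×10¹⁷ / 6.022×10²³ = 1.156×10⁻⁶ mol.
Photons that must be absorbed: 1.156×10⁻⁶ / 0.68 = 1.700×10⁻⁶ mol.
Fraction absorbed: 1 − 10^(−0.490) = 0.6764.
Incident photons needed: 1.700×10⁻⁶ / 0.6764 = 2.513×10⁻⁶ mol.
Photon energy: hc/λ = 4.979×10⁻¹⁹ J; per mole, 2.998×10⁵ J mol⁻¹.
Energy required: 2.513×10⁻⁶ × 2.998×10⁵ = 0.753 J.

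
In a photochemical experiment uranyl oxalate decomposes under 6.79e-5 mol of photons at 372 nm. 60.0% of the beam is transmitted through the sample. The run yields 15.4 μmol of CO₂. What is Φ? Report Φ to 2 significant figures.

Product: 15.4 μmol = 1.54e-5 mol.
Fraction absorbed: 1 − 60.0/100 = 0.4000.
Photons absorbed: 0.4000 × 6.79e-5 = 2.716e-5 mol.
Φ = 1.54e-5 mol / 2.716e-5 mol photons = 0.57.

Φ = 0.57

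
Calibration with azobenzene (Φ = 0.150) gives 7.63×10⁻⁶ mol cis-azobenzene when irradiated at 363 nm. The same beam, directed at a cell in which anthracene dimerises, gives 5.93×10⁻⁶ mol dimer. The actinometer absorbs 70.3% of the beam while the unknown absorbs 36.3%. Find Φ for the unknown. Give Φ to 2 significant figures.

Photons absorbed by the actinometer: 7.63×10⁻⁶ / 0.150 = 5.087×10⁻⁵ mol.
Incident flux: 5.087×10⁻⁵ / 0.703 = 7.236×10⁻⁵ einstein.
Absorbed by unknown: 0.363 × 7.236×10⁻⁵ = 2.627×10⁻⁵ mol.
Φ(unknown) = 5.93×10⁻⁶ / 2.627×10⁻⁵ = 0.23.

Φ = 0.23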